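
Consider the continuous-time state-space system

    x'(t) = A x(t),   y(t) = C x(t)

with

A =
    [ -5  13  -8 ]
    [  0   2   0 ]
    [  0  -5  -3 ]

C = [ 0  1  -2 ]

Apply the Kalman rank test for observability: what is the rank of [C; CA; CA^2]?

CA = [[0, 12, 6]]
CA^2 = [[0, -6, -18]]
Observability matrix O = [C; CA; CA^2] = [[0, 1, -2], [0, 12, 6], [0, -6, -18]]
Column 1 of O is identically zero, so rank(O) ≤ 2.
The 2×2 minor from rows 1, 2, columns 2, 3 is 1·6 - (-2)·12 = 6 - (-24) = 30 ≠ 0, so rank(O) = 2.
rank(O) = 2 < n = 3, so the pair (A, C) is not completely observable.

2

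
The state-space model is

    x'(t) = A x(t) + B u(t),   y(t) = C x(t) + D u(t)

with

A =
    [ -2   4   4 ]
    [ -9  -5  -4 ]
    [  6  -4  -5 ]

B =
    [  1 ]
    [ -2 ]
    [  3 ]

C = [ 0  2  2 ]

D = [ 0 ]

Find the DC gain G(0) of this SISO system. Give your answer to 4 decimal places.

G(0) = C(-A)^{-1}B + D = -C A^{-1} B + D.
det A = -30, so A^{-1} = (1/-30)·adj(A) = [[-3/10, -2/15, -2/15], [23/10, 7/15, 22/15], [-11/5, -8/15, -23/15]]
A^{-1} B = [-13/30, 173/30, -86/15]^T
C A^{-1} B = 1/15
G(0) = D - C A^{-1} B = 0 - (1/15) = -1/15 ≈ -0.0667

-0.0667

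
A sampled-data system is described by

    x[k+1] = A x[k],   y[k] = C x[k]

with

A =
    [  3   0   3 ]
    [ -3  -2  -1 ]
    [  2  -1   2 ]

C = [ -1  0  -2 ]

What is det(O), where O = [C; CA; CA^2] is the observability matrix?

-69

CA = [[-7, 2, -7]]
CA^2 = [[-41, 3, -37]]
Observability matrix O = [C; CA; CA^2] = [[-1, 0, -2], [-7, 2, -7], [-41, 3, -37]]
Expanding along the first row, det(O) = (-1)·(2·(-37) - (-7)·3) - 0·((-7)·(-37) - (-7)·(-41)) + (-2)·((-7)·3 - 2·(-41)) = (-1)·(-53) - 0·(-28) + (-2)·61 = -69
Since det(O) ≠ 0, rank(O) = 3 and the system is completely observable.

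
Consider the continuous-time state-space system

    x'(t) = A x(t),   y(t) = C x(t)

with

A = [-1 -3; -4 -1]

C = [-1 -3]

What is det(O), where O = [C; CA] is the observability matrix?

CA = [[13, 6]]
Observability matrix O = [C; CA] = [[-1, -3], [13, 6]]
det(O) = (-1)·6 - (-3)·13 = -6 - (-39) = 33
Since det(O) ≠ 0, rank(O) = 2 and the system is completely observable.

33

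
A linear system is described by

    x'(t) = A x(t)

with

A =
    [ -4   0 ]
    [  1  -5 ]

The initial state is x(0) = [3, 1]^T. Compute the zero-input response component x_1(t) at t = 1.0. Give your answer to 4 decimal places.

0.0549

det(sI - A) = s^2 - (tr A)s + det A, with tr A = (-4) + (-5) = -9 and det A = (-4)·(-5) - 0·1 = 20 - 0 = 20.
So p(s) = det(sI - A) = s^2 + 9s + 20.
Factor s^2 + 9s + 20: two numbers with sum -9 and product 20 are -4 and -5, so s^2 + 9s + 20 = (s + 4)(s + 5).
Hence p(s) = (s + 4) (s + 5), with roots -5, -4.
The eigenvalues -5, -4 are distinct and real, so A is diagonalisable and x(t) = e^{At} x(0) = V diag(e^{λ_i t}) V^{-1} x(0), where the columns of V are the eigenvectors.
λ = -5: A - (-5)I = [[1, 0], [1, 0]]. Row 1 gives 1·v1 + 0·v2 = 0, so take v_1 = [0, -1]^T.
λ = -4: A - (-4)I = [[0, 0], [1, -1]]. Row 2 gives 1·v1 + (-1)·v2 = 0, so take v_2 = [-1, -1]^T.
V = [v_1 v_2] = [[0, -1], [-1, -1]] has det V = -1, so V^{-1} = adj(V)/det V = [[1, -1], [-1, 0]].
Modal coordinates z(0) = V^{-1} x(0): 1·3 + (-1)·1 = 2; (-1)·3 + 0·1 = -3; so z(0) = [2, -3]^T.
x_1(t) = Σ_i (v_i)_1 · z_i(0) · e^{λ_i t} (row 1 of V times the modal terms).
x_1(1.0) = 0·2·e^{-5·1.0} + (-1)·(-3)·e^{-4·1.0} = 0·0.006738 + 3·0.018316 = 0.0549.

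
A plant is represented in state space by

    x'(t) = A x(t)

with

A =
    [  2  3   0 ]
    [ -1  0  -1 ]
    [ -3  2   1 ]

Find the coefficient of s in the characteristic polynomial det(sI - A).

Expand det(sI - A) for the 3×3 matrix.
p(s) = s^3 - 3s^2 + 7s - 16.
(Check: constant term = det(-A) = (-1)^3 det A = -16; coefficient of s^2 = -tr A = -3.)
The coefficient of s is 7.

7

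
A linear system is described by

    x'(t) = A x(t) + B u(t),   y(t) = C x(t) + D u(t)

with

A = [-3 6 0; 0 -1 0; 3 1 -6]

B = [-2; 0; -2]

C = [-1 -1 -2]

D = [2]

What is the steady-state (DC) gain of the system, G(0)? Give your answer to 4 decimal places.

G(0) = C(-A)^{-1}B + D = -C A^{-1} B + D.
det A = -18, so A^{-1} = (1/-18)·adj(A) = [[-1/3, -2, 0], [0, -1, 0], [-1/6, -7/6, -1/6]]
A^{-1} B = [2/3, 0, 2/3]^T
C A^{-1} B = -2
G(0) = D - C A^{-1} B = 2 - (-2) = 4

4.0000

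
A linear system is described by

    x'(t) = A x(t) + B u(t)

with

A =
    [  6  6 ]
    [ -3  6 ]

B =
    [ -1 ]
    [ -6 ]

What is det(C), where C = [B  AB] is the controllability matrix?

AB = [[-42], [-33]]
Controllability matrix C = [B  AB] = [[-1, -42], [-6, -33]]
det(C) = (-1)·(-33) - (-42)·(-6) = 33 - 252 = -219
Since det(C) ≠ 0, rank(C) = 2 and the system is completely controllable.

-219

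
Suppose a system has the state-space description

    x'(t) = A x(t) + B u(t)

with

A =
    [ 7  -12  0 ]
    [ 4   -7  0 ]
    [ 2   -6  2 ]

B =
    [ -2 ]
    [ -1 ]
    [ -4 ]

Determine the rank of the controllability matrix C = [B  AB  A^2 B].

2

AB = [[-2], [-1], [-6]]
A^2B = [[-2], [-1], [-10]]
Controllability matrix C = [B  AB  A^2B] = [[-2, -2, -2], [-1, -1, -1], [-4, -6, -10]]
The rows r1, r2, r3 of C are linearly dependent: -r1 + 2·r2 = 0 (check each entry), so rank(C) ≤ 2.
The 2×2 minor from rows 1, 3, columns 1, 2 is (-2)·(-6) - (-2)·(-4) = 12 - 8 = 4 ≠ 0, so rank(C) = 2.
rank(C) = 2 < n = 3, so the pair (A, B) is not completely controllable.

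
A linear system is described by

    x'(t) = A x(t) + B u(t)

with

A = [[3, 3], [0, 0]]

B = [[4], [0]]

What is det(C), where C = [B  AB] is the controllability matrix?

AB = [[12], [0]]
Controllability matrix C = [B  AB] = [[4, 12], [0, 0]]
det(C) = 4·0 - 12·0 = 0 - 0 = 0
Since det(C) = 0, rank(C) < 2 and the system is not completely controllable.

0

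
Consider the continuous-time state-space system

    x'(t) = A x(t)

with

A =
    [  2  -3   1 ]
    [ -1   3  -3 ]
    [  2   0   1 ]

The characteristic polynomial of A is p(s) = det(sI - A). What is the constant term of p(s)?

Expand det(sI - A) for the 3×3 matrix.
p(s) = s^3 - 6s^2 + 6s - 15.
(Check: constant term = det(-A) = (-1)^3 det A = -15; coefficient of s^2 = -tr A = -6.)
The constant term is -15.

-15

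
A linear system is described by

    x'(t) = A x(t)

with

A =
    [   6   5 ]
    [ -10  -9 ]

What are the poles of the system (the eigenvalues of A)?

det(sI - A) = s^2 - (tr A)s + det A, with tr A = 6 + (-9) = -3 and det A = 6·(-9) - 5·(-10) = -54 - (-50) = -4.
So p(s) = det(sI - A) = s^2 + 3s - 4.
Factor s^2 + 3s - 4: two numbers with sum -3 and product -4 are 1 and -4, so s^2 + 3s - 4 = (s - 1)(s + 4).
Hence p(s) = (s - 1) (s + 4), with roots -4, 1.
At least one eigenvalue has non-negative real part, so the system is not asymptotically stable.

-4, 1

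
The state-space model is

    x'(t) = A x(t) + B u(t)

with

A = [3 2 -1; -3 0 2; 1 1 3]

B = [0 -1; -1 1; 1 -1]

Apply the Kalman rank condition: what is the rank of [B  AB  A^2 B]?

AB = [[-3, 0], [2, 1], [2, -3]]
A^2B = [[-7, 5], [13, -6], [5, -8]]
Controllability matrix C = [B  AB  A^2B] = [[0, -1, -3, 0, -7, 5], [-1, 1, 2, 1, 13, -6], [1, -1, 2, -3, 5, -8]]
Take the 3×3 submatrix of C formed by columns 1, 2, 3: [[0, -1, -3], [-1, 1, 2], [1, -1, 2]]. Its determinant is 0·(1·2 - 2·(-1)) - (-1)·((-1)·2 - 2·1) + (-3)·((-1)·(-1) - 1·1) = 0·4 - (-1)·(-4) + (-3)·0 = -4 ≠ 0.
So rank(C) ≥ 3; since C has 3 rows, rank(C) = 3.
rank(C) = 3 = n, so the pair (A, B) is completely controllable.

3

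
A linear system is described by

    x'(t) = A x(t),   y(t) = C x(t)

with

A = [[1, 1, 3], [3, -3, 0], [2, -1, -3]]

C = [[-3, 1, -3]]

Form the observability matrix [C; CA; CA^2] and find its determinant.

-81

CA = [[-6, -3, 0]]
CA^2 = [[-15, 3, -18]]
Observability matrix O = [C; CA; CA^2] = [[-3, 1, -3], [-6, -3, 0], [-15, 3, -18]]
Expanding along the first row, det(O) = (-3)·((-3)·(-18) - 0·3) - 1·((-6)·(-18) - 0·(-15)) + (-3)·((-6)·3 - (-3)·(-15)) = (-3)·54 - 1·108 + (-3)·(-63) = -81
Since det(O) ≠ 0, rank(O) = 3 and the system is completely observable.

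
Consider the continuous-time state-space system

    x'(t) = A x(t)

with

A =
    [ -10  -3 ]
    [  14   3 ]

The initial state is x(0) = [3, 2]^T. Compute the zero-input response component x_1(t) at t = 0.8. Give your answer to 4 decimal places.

-1.0767

det(sI - A) = s^2 - (tr A)s + det A, with tr A = (-10) + 3 = -7 and det A = (-10)·3 - (-3)·14 = -30 - (-42) = 12.
So p(s) = det(sI - A) = s^2 + 7s + 12.
Factor s^2 + 7s + 12: two numbers with sum -7 and product 12 are -3 and -4, so s^2 + 7s + 12 = (s + 3)(s + 4).
Hence p(s) = (s + 3) (s + 4), with roots -4, -3.
The eigenvalues -4, -3 are distinct and real, so A is diagonalisable and x(t) = e^{At} x(0) = V diag(e^{λ_i t}) V^{-1} x(0), where the columns of V are the eigenvectors.
λ = -4: A - (-4)I = [[-6, -3], [14, 7]]. Row 1 gives (-6)·v1 + (-3)·v2 = 0, so take v_1 = [1, -2]^T.
λ = -3: A - (-3)I = [[-7, -3], [14, 6]]. Row 1 gives (-7)·v1 + (-3)·v2 = 0, so take v_2 = [-3, 7]^T.
V = [v_1 v_2] = [[1, -3], [-2, 7]] has det V = 1, so V^{-1} = adj(V)/det V = [[7, 3], [2, 1]].
Modal coordinates z(0) = V^{-1} x(0): 7·3 + 3·2 = 27; 2·3 + 1·2 = 8; so z(0) = [27, 8]^T.
x_1(t) = Σ_i (v_i)_1 · z_i(0) · e^{λ_i t} (row 1 of V times the modal terms).
x_1(0.8) = 1·27·e^{-4·0.8} + (-3)·8·e^{-3·0.8} = 27·0.040762 + (-24)·0.090718 = -1.0767.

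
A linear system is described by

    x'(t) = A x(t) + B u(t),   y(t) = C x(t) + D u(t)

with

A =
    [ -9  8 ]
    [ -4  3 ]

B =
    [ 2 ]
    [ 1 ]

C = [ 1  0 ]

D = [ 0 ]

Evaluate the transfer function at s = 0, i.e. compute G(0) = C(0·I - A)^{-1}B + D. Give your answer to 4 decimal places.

0.4000

G(0) = C(-A)^{-1}B + D = -C A^{-1} B + D.
det A = 5, so A^{-1} = (1/5)·adj(A) = [[3/5, -8/5], [4/5, -9/5]]
A^{-1} B = [-2/5, -1/5]^T
C A^{-1} B = -2/5
G(0) = D - C A^{-1} B = 0 - (-2/5) = 2/5 ≈ 0.4000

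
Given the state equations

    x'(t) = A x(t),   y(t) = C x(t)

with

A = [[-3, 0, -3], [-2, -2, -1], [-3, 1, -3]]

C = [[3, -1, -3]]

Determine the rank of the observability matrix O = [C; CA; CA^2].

CA = [[2, -1, 1]]
CA^2 = [[-7, 3, -8]]
Observability matrix O = [C; CA; CA^2] = [[3, -1, -3], [2, -1, 1], [-7, 3, -8]]
det(O) = 3·((-1)·(-8) - 1·3) - (-1)·(2·(-8) - 1·(-7)) + (-3)·(2·3 - (-1)·(-7)) = 3·5 - (-1)·(-9) + (-3)·(-1) = 9 ≠ 0, so rank(O) = 3.
rank(O) = 3 = n, so the pair (A, C) is completely observable.

3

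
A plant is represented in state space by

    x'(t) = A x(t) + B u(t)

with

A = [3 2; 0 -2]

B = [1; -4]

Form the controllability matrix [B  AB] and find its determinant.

-12

AB = [[-5], [8]]
Controllability matrix C = [B  AB] = [[1, -5], [-4, 8]]
det(C) = 1·8 - (-5)·(-4) = 8 - 20 = -12
Since det(C) ≠ 0, rank(C) = 2 and the system is completely controllable.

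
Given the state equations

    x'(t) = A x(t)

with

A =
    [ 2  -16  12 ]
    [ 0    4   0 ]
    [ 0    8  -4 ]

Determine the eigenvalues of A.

-4, 2, 4

det(sI - A) = s^3 - (tr A)s^2 + (M11 + M22 + M33)s - det A, where Mii is the 2×2 principal minor of A obtained by deleting row i and column i.
tr A = 2 + 4 + (-4) = 2; M11 = 4·(-4) - 0·8 = -16 - 0 = -16; M22 = 2·(-4) - 12·0 = -8 - 0 = -8; M33 = 2·4 - (-16)·0 = 8 - 0 = 8; sum of minors = -16.
det A = 2·(4·(-4) - 0·8) - (-16)·(0·(-4) - 0·0) + 12·(0·8 - 4·0) = 2·(-16) - (-16)·0 + 12·0 = -32.
So p(s) = det(sI - A) = s^3 - 2s^2 - 16s + 32.
Rational-root test: any integer root divides 32. Testing small divisors, s = 2 works: p(2) = 8 + (-8) + (-32) + 32 = 0, so (s - 2) is a factor.
Dividing, p(s) = (s - 2)(s^2 - 16).
Factor s^2 - 16: two numbers with sum 0 and product -16 are 4 and -4, so s^2 - 16 = (s - 4)(s + 4).
Hence p(s) = (s - 4) (s - 2) (s + 4), with roots -4, 2, 4.
At least one eigenvalue has non-negative real part, so the system is not asymptotically stable.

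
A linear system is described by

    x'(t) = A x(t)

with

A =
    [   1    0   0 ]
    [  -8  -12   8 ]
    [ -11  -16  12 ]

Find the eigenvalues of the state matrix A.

-4, 1, 4

det(sI - A) = s^3 - (tr A)s^2 + (M11 + M22 + M33)s - det A, where Mii is the 2×2 principal minor of A obtained by deleting row i and column i.
tr A = 1 + (-12) + 12 = 1; M11 = (-12)·12 - 8·(-16) = -144 - (-128) = -16; M22 = 1·12 - 0·(-11) = 12 - 0 = 12; M33 = 1·(-12) - 0·(-8) = -12 - 0 = -12; sum of minors = -16.
det A = 1·((-12)·12 - 8·(-16)) - 0·((-8)·12 - 8·(-11)) + 0·((-8)·(-16) - (-12)·(-11)) = 1·(-16) - 0·(-8) + 0·(-4) = -16.
So p(s) = det(sI - A) = s^3 - s^2 - 16s + 16.
Rational-root test: any integer root divides 16. Testing small divisors, s = 1 works: p(1) = 1 + (-1) + (-16) + 16 = 0, so (s - 1) is a factor.
Dividing, p(s) = (s - 1)(s^2 - 16).
Factor s^2 - 16: two numbers with sum 0 and product -16 are 4 and -4, so s^2 - 16 = (s - 4)(s + 4).
Hence p(s) = (s - 4) (s - 1) (s + 4), with roots -4, 1, 4.
At least one eigenvalue has non-negative real part, so the system is not asymptotically stable.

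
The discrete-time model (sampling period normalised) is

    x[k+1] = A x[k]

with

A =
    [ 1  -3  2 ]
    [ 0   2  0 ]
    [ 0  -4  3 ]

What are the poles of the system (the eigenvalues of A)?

1, 2, 3

det(zI - A) = z^3 - (tr A)z^2 + (M11 + M22 + M33)z - det A, where Mii is the 2×2 principal minor of A obtained by deleting row i and column i.
tr A = 1 + 2 + 3 = 6; M11 = 2·3 - 0·(-4) = 6 - 0 = 6; M22 = 1·3 - 2·0 = 3 - 0 = 3; M33 = 1·2 - (-3)·0 = 2 - 0 = 2; sum of minors = 11.
det A = 1·(2·3 - 0·(-4)) - (-3)·(0·3 - 0·0) + 2·(0·(-4) - 2·0) = 1·6 - (-3)·0 + 2·0 = 6.
So p(z) = det(zI - A) = z^3 - 6z^2 + 11z - 6.
Rational-root test: any integer root divides -6. Testing small divisors, z = 1 works: p(1) = 1 + (-6) + 11 + (-6) = 0, so (z - 1) is a factor.
Dividing, p(z) = (z - 1)(z^2 - 5z + 6).
Factor z^2 - 5z + 6: two numbers with sum 5 and product 6 are 3 and 2, so z^2 - 5z + 6 = (z - 3)(z - 2).
Hence p(z) = (z - 3) (z - 2) (z - 1), with roots 1, 2, 3.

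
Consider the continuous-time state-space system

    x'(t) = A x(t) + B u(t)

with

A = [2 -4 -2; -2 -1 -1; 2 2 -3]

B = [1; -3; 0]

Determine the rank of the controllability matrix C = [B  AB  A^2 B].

AB = [[14], [1], [-4]]
A^2B = [[32], [-25], [42]]
Controllability matrix C = [B  AB  A^2B] = [[1, 14, 32], [-3, 1, -25], [0, -4, 42]]
det(C) = 1·(1·42 - (-25)·(-4)) - 14·((-3)·42 - (-25)·0) + 32·((-3)·(-4) - 1·0) = 1·(-58) - 14·(-126) + 32·12 = 2090 ≠ 0, so rank(C) = 3.
rank(C) = 3 = n, so the pair (A, B) is completely controllable.

3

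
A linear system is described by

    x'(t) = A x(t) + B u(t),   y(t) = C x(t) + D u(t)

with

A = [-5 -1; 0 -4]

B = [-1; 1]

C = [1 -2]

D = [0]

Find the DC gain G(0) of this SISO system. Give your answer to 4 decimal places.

G(0) = C(-A)^{-1}B + D = -C A^{-1} B + D.
det A = 20, so A^{-1} = (1/20)·adj(A) = [[-1/5, 1/20], [0, -1/4]]
A^{-1} B = [1/4, -1/4]^T
C A^{-1} B = 3/4
G(0) = D - C A^{-1} B = 0 - (3/4) = -3/4 ≈ -0.7500

-0.7500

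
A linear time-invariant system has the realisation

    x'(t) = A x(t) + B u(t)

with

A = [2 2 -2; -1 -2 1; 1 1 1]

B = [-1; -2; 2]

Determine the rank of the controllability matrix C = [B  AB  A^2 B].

AB = [[-10], [7], [-1]]
A^2B = [[-4], [-5], [-4]]
Controllability matrix C = [B  AB  A^2B] = [[-1, -10, -4], [-2, 7, -5], [2, -1, -4]]
det(C) = (-1)·(7·(-4) - (-5)·(-1)) - (-10)·((-2)·(-4) - (-5)·2) + (-4)·((-2)·(-1) - 7·2) = (-1)·(-33) - (-10)·18 + (-4)·(-12) = 261 ≠ 0, so rank(C) = 3.
rank(C) = 3 = n, so the pair (A, B) is completely controllable.

3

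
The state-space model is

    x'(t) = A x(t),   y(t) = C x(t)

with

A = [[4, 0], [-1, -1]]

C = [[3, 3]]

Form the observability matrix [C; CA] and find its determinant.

-36

CA = [[9, -3]]
Observability matrix O = [C; CA] = [[3, 3], [9, -3]]
det(O) = 3·(-3) - 3·9 = -9 - 27 = -36
Since det(O) ≠ 0, rank(O) = 2 and the system is completely observable.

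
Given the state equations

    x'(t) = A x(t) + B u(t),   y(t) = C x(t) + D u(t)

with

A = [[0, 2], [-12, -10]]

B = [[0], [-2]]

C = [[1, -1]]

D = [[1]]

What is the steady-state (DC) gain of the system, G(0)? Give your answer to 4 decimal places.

0.8333

G(0) = C(-A)^{-1}B + D = -C A^{-1} B + D.
det A = 24, so A^{-1} = (1/24)·adj(A) = [[-5/12, -1/12], [1/2, 0]]
A^{-1} B = [1/6, 0]^T
C A^{-1} B = 1/6
G(0) = D - C A^{-1} B = 1 - (1/6) = 5/6 ≈ 0.8333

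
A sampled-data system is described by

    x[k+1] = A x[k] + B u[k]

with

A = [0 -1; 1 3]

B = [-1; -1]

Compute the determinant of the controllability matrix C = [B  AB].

5

AB = [[1], [-4]]
Controllability matrix C = [B  AB] = [[-1, 1], [-1, -4]]
det(C) = (-1)·(-4) - 1·(-1) = 4 - (-1) = 5
Since det(C) ≠ 0, rank(C) = 2 and the system is completely controllable.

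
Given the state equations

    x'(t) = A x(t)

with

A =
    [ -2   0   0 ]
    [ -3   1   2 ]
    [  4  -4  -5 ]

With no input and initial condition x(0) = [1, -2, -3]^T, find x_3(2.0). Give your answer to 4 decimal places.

det(sI - A) = s^3 - (tr A)s^2 + (M11 + M22 + M33)s - det A, where Mii is the 2×2 principal minor of A obtained by deleting row i and column i.
tr A = (-2) + 1 + (-5) = -6; M11 = 1·(-5) - 2·(-4) = -5 - (-8) = 3; M22 = (-2)·(-5) - 0·4 = 10 - 0 = 10; M33 = (-2)·1 - 0·(-3) = -2 - 0 = -2; sum of minors = 11.
det A = (-2)·(1·(-5) - 2·(-4)) - 0·((-3)·(-5) - 2·4) + 0·((-3)·(-4) - 1·4) = (-2)·3 - 0·7 + 0·8 = -6.
So p(s) = det(sI - A) = s^3 + 6s^2 + 11s + 6.
Rational-root test: any integer root divides 6. Testing small divisors, s = -1 works: p(-1) = -1 + 6 + (-11) + 6 = 0, so (s + 1) is a factor.
Dividing, p(s) = (s + 1)(s^2 + 5s + 6).
Factor s^2 + 5s + 6: two numbers with sum -5 and product 6 are -2 and -3, so s^2 + 5s + 6 = (s + 2)(s + 3).
Hence p(s) = (s + 1) (s + 2) (s + 3), with roots -3, -2, -1.
The eigenvalues -3, -2, -1 are distinct and real, so A is diagonalisable and x(t) = e^{At} x(0) = V diag(e^{λ_i t}) V^{-1} x(0), where the columns of V are the eigenvectors.
λ = -3: A - (-3)I = [[1, 0, 0], [-3, 4, 2], [4, -4, -2]]. v must be orthogonal to every row; (row 1) × (row 2) = [0, -2, 4], so take v_1 = [0, 1, -2]^T.
λ = -2: A - (-2)I = [[0, 0, 0], [-3, 3, 2], [4, -4, -3]]. v must be orthogonal to every row; (row 2) × (row 3) = [-1, -1, 0], so take v_2 = [1, 1, 0]^T.
λ = -1: A - (-1)I = [[-1, 0, 0], [-3, 2, 2], [4, -4, -4]]. v must be orthogonal to every row; (row 1) × (row 2) = [0, 2, -2], so take v_3 = [0, 1, -1]^T.
V = [v_1 v_2 v_3] = [[0, 1, 0], [1, 1, 1], [-2, 0, -1]] has det V = -1, so V^{-1} = adj(V)/det V = [[1, -1, -1], [1, 0, 0], [-2, 2, 1]].
Modal coordinates z(0) = V^{-1} x(0): 1·1 + (-1)·(-2) + (-1)·(-3) = 6; 1·1 + 0·(-2) + 0·(-3) = 1; (-2)·1 + 2·(-2) + 1·(-3) = -9; so z(0) = [6, 1, -9]^T.
x_3(t) = Σ_i (v_i)_3 · z_i(0) · e^{λ_i t} (row 3 of V times the modal terms).
x_3(2.0) = (-2)·6·e^{-3·2.0} + 0·1·e^{-2·2.0} + (-1)·(-9)·e^{-1·2.0} = (-12)·0.002479 + 0·0.018316 + 9·0.135335 = 1.1883.

1.1883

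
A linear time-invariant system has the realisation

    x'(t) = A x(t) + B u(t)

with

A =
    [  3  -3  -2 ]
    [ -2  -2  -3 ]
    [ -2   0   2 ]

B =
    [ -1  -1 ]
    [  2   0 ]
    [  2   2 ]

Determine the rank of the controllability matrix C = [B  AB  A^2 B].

AB = [[-13, -7], [-8, -4], [6, 6]]
A^2B = [[-27, -21], [24, 4], [38, 26]]
Controllability matrix C = [B  AB  A^2B] = [[-1, -1, -13, -7, -27, -21], [2, 0, -8, -4, 24, 4], [2, 2, 6, 6, 38, 26]]
Take the 3×3 submatrix of C formed by columns 1, 2, 3: [[-1, -1, -13], [2, 0, -8], [2, 2, 6]]. Its determinant is (-1)·(0·6 - (-8)·2) - (-1)·(2·6 - (-8)·2) + (-13)·(2·2 - 0·2) = (-1)·16 - (-1)·28 + (-13)·4 = -40 ≠ 0.
So rank(C) ≥ 3; since C has 3 rows, rank(C) = 3.
rank(C) = 3 = n, so the pair (A, B) is completely controllable.

3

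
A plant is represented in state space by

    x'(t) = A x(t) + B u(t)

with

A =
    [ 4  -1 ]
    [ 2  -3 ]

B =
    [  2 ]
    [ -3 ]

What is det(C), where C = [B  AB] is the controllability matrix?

AB = [[11], [13]]
Controllability matrix C = [B  AB] = [[2, 11], [-3, 13]]
det(C) = 2·13 - 11·(-3) = 26 - (-33) = 59
Since det(C) ≠ 0, rank(C) = 2 and the system is completely controllable.

59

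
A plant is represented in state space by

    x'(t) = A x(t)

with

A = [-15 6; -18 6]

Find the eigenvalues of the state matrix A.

-6, -3

det(sI - A) = s^2 - (tr A)s + det A, with tr A = (-15) + 6 = -9 and det A = (-15)·6 - 6·(-18) = -90 - (-108) = 18.
So p(s) = det(sI - A) = s^2 + 9s + 18.
Factor s^2 + 9s + 18: two numbers with sum -9 and product 18 are -3 and -6, so s^2 + 9s + 18 = (s + 3)(s + 6).
Hence p(s) = (s + 3) (s + 6), with roots -6, -3.
All eigenvalues have negative real part, so the system is asymptotically stable.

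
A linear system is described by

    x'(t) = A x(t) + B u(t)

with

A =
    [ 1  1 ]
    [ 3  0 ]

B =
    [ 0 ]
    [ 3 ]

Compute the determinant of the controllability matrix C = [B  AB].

-9

AB = [[3], [0]]
Controllability matrix C = [B  AB] = [[0, 3], [3, 0]]
det(C) = 0·0 - 3·3 = 0 - 9 = -9
Since det(C) ≠ 0, rank(C) = 2 and the system is completely controllable.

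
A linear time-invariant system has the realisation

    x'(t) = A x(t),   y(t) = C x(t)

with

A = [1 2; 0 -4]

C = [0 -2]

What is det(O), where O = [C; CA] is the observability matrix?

0

CA = [[0, 8]]
Observability matrix O = [C; CA] = [[0, -2], [0, 8]]
det(O) = 0·8 - (-2)·0 = 0 - 0 = 0
Since det(O) = 0, rank(O) < 2 and the system is not completely observable.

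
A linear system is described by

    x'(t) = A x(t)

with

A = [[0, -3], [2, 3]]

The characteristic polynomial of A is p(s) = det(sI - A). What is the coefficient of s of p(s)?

For a 2×2 matrix, det(sI - A) = s^2 - (tr A)s + det A.
tr A = 3, det A = 6.
So p(s) = s^2 - 3s + 6.
The coefficient of s is -3.

-3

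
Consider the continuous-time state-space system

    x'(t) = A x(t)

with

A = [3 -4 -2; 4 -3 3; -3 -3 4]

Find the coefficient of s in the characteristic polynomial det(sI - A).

Expand det(sI - A) for the 3×3 matrix.
p(s) = s^3 - 4s^2 + 10s - 133.
(Check: constant term = det(-A) = (-1)^3 det A = -133; coefficient of s^2 = -tr A = -4.)
The coefficient of s is 10.

10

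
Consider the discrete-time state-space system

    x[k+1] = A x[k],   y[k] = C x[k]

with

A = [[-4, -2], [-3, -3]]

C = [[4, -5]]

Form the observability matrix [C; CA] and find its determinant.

23

CA = [[-1, 7]]
Observability matrix O = [C; CA] = [[4, -5], [-1, 7]]
det(O) = 4·7 - (-5)·(-1) = 28 - 5 = 23
Since det(O) ≠ 0, rank(O) = 2 and the system is completely observable.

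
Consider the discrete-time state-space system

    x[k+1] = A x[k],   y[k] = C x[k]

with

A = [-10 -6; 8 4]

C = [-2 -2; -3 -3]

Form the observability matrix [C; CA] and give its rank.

1

CA = [[4, 4], [6, 6]]
Observability matrix O = [C; CA] = [[-2, -2], [-3, -3], [4, 4], [6, 6]]
Every row of O is a scalar multiple of row 1 = [-2, -2] (multipliers 1, 3/2, -2, -3), so the rows span a one-dimensional space.
O ≠ 0, hence rank(O) = 1.
rank(O) = 1 < n = 2, so the pair (A, C) is not completely observable.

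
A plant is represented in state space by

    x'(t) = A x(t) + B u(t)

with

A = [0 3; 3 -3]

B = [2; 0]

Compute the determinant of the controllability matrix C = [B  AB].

AB = [[0], [6]]
Controllability matrix C = [B  AB] = [[2, 0], [0, 6]]
det(C) = 2·6 - 0·0 = 12 - 0 = 12
Since det(C) ≠ 0, rank(C) = 2 and the system is completely controllable.

12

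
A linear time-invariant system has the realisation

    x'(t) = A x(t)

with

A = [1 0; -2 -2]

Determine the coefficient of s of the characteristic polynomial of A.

For a 2×2 matrix, det(sI - A) = s^2 - (tr A)s + det A.
tr A = -1, det A = -2.
So p(s) = s^2 + s - 2.
The coefficient of s is 1.

1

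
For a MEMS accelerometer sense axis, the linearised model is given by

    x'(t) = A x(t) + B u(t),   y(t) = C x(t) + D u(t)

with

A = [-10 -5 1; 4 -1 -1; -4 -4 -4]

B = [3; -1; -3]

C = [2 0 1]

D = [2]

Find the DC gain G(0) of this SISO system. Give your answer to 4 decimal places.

1.0167

G(0) = C(-A)^{-1}B + D = -C A^{-1} B + D.
det A = -120, so A^{-1} = (1/-120)·adj(A) = [[0, 1/5, -1/20], [-1/6, -11/30, 1/20], [1/6, 1/6, -1/4]]
A^{-1} B = [-1/20, -17/60, 13/12]^T
C A^{-1} B = 59/60
G(0) = D - C A^{-1} B = 2 - (59/60) = 61/60 ≈ 1.0167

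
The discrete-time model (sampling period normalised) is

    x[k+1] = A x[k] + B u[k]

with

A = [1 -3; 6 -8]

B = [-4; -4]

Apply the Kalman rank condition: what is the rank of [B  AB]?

AB = [[8], [8]]
Controllability matrix C = [B  AB] = [[-4, 8], [-4, 8]]
Every column of C is a scalar multiple of column 1 = [-4, -4] (multipliers 1, -2), so the columns span a one-dimensional space.
C ≠ 0, hence rank(C) = 1.
rank(C) = 1 < n = 2, so the pair (A, B) is not completely controllable.

1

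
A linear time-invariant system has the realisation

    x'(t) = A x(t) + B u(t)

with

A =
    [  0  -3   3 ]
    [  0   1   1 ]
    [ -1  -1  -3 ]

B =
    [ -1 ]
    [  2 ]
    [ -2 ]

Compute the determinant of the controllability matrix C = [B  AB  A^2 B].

AB = [[-12], [0], [5]]
A^2B = [[15], [5], [-3]]
Controllability matrix C = [B  AB  A^2B] = [[-1, -12, 15], [2, 0, 5], [-2, 5, -3]]
Expanding along the first row, det(C) = (-1)·(0·(-3) - 5·5) - (-12)·(2·(-3) - 5·(-2)) + 15·(2·5 - 0·(-2)) = (-1)·(-25) - (-12)·4 + 15·10 = 223
Since det(C) ≠ 0, rank(C) = 3 and the system is completely controllable.

223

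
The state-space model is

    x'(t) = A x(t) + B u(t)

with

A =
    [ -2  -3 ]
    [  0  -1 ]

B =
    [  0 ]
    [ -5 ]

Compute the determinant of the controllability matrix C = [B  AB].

AB = [[15], [5]]
Controllability matrix C = [B  AB] = [[0, 15], [-5, 5]]
det(C) = 0·5 - 15·(-5) = 0 - (-75) = 75
Since det(C) ≠ 0, rank(C) = 2 and the system is completely controllable.

75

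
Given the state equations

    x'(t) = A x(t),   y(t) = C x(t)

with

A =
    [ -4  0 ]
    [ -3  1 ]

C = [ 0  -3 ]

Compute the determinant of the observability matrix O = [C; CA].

CA = [[9, -3]]
Observability matrix O = [C; CA] = [[0, -3], [9, -3]]
det(O) = 0·(-3) - (-3)·9 = 0 - (-27) = 27
Since det(O) ≠ 0, rank(O) = 2 and the system is completely observable.

27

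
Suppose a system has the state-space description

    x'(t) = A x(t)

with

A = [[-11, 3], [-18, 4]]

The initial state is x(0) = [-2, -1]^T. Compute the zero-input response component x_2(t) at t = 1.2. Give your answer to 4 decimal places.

0.7917

det(sI - A) = s^2 - (tr A)s + det A, with tr A = (-11) + 4 = -7 and det A = (-11)·4 - 3·(-18) = -44 - (-54) = 10.
So p(s) = det(sI - A) = s^2 + 7s + 10.
Factor s^2 + 7s + 10: two numbers with sum -7 and product 10 are -2 and -5, so s^2 + 7s + 10 = (s + 2)(s + 5).
Hence p(s) = (s + 2) (s + 5), with roots -5, -2.
The eigenvalues -5, -2 are distinct and real, so A is diagonalisable and x(t) = e^{At} x(0) = V diag(e^{λ_i t}) V^{-1} x(0), where the columns of V are the eigenvectors.
λ = -5: A - (-5)I = [[-6, 3], [-18, 9]]. Row 1 gives (-6)·v1 + 3·v2 = 0, so take v_1 = [1, 2]^T.
λ = -2: A - (-2)I = [[-9, 3], [-18, 6]]. Row 1 gives (-9)·v1 + 3·v2 = 0, so take v_2 = [1, 3]^T.
V = [v_1 v_2] = [[1, 1], [2, 3]] has det V = 1, so V^{-1} = adj(V)/det V = [[3, -1], [-2, 1]].
Modal coordinates z(0) = V^{-1} x(0): 3·(-2) + (-1)·(-1) = -5; (-2)·(-2) + 1·(-1) = 3; so z(0) = [-5, 3]^T.
x_2(t) = Σ_i (v_i)_2 · z_i(0) · e^{λ_i t} (row 2 of V times the modal terms).
x_2(1.2) = 2·(-5)·e^{-5·1.2} + 3·3·e^{-2·1.2} = (-10)·0.002479 + 9·0.090718 = 0.7917.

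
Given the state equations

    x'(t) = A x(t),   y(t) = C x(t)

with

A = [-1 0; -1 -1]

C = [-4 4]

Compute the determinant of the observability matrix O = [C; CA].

16

CA = [[0, -4]]
Observability matrix O = [C; CA] = [[-4, 4], [0, -4]]
det(O) = (-4)·(-4) - 4·0 = 16 - 0 = 16
Since det(O) ≠ 0, rank(O) = 2 and the system is completely observable.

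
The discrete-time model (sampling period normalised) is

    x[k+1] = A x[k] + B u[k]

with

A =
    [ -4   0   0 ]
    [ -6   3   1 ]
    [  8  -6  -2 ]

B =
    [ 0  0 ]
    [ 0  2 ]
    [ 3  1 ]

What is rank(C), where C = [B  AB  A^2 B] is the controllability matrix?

AB = [[0, 0], [3, 7], [-6, -14]]
A^2B = [[0, 0], [3, 7], [-6, -14]]
Controllability matrix C = [B  AB  A^2B] = [[0, 0, 0, 0, 0, 0], [0, 2, 3, 7, 3, 7], [3, 1, -6, -14, -6, -14]]
Row 1 of C is identically zero, so rank(C) ≤ 2.
The 2×2 minor from rows 2, 3, columns 1, 2 is 0·1 - 2·3 = 0 - 6 = -6 ≠ 0, so rank(C) = 2.
rank(C) = 2 < n = 3, so the pair (A, B) is not completely controllable.

2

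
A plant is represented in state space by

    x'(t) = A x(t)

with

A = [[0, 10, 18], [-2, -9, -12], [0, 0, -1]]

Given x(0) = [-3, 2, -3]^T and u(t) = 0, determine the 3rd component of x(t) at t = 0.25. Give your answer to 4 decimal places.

-2.3364

det(sI - A) = s^3 - (tr A)s^2 + (M11 + M22 + M33)s - det A, where Mii is the 2×2 principal minor of A obtained by deleting row i and column i.
tr A = 0 + (-9) + (-1) = -10; M11 = (-9)·(-1) - (-12)·0 = 9 - 0 = 9; M22 = 0·(-1) - 18·0 = 0 - 0 = 0; M33 = 0·(-9) - 10·(-2) = 0 - (-20) = 20; sum of minors = 29.
det A = 0·((-9)·(-1) - (-12)·0) - 10·((-2)·(-1) - (-12)·0) + 18·((-2)·0 - (-9)·0) = 0·9 - 10·2 + 18·0 = -20.
So p(s) = det(sI - A) = s^3 + 10s^2 + 29s + 20.
Rational-root test: any integer root divides 20. Testing small divisors, s = -1 works: p(-1) = -1 + 10 + (-29) + 20 = 0, so (s + 1) is a factor.
Dividing, p(s) = (s + 1)(s^2 + 9s + 20).
Factor s^2 + 9s + 20: two numbers with sum -9 and product 20 are -4 and -5, so s^2 + 9s + 20 = (s + 4)(s + 5).
Hence p(s) = (s + 1) (s + 4) (s + 5), with roots -5, -4, -1.
The eigenvalues -5, -4, -1 are distinct and real, so A is diagonalisable and x(t) = e^{At} x(0) = V diag(e^{λ_i t}) V^{-1} x(0), where the columns of V are the eigenvectors.
λ = -5: A - (-5)I = [[5, 10, 18], [-2, -4, -12], [0, 0, 4]]. v must be orthogonal to every row; (row 1) × (row 2) = [-48, 24, 0], so take v_1 = [-2, 1, 0]^T.
λ = -4: A - (-4)I = [[4, 10, 18], [-2, -5, -12], [0, 0, 3]]. v must be orthogonal to every row; (row 1) × (row 2) = [-30, 12, 0], so take v_2 = [5, -2, 0]^T.
λ = -1: A - (-1)I = [[1, 10, 18], [-2, -8, -12], [0, 0, 0]]. v must be orthogonal to every row; (row 1) × (row 2) = [24, -24, 12], so take v_3 = [2, -2, 1]^T.
V = [v_1 v_2 v_3] = [[-2, 5, 2], [1, -2, -2], [0, 0, 1]] has det V = -1, so V^{-1} = adj(V)/det V = [[2, 5, 6], [1, 2, 2], [0, 0, 1]].
Modal coordinates z(0) = V^{-1} x(0): 2·(-3) + 5·2 + 6·(-3) = -14; 1·(-3) + 2·2 + 2·(-3) = -5; 0·(-3) + 0·2 + 1·(-3) = -3; so z(0) = [-14, -5, -3]^T.
x_3(t) = Σ_i (v_i)_3 · z_i(0) · e^{λ_i t} (row 3 of V times the modal terms).
x_3(0.25) = 0·(-14)·e^{-5·0.25} + 0·(-5)·e^{-4·0.25} + 1·(-3)·e^{-1·0.25} = 0·0.286505 + 0·0.367879 + (-3)·0.778801 = -2.3364.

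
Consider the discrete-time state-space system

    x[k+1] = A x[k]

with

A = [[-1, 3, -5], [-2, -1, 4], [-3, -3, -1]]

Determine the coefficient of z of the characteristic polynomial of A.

6

Expand det(zI - A) for the 3×3 matrix.
p(z) = z^3 + 3z^2 + 6z + 70.
(Check: constant term = det(-A) = (-1)^3 det A = 70; coefficient of z^2 = -tr A = 3.)
The coefficient of z is 6.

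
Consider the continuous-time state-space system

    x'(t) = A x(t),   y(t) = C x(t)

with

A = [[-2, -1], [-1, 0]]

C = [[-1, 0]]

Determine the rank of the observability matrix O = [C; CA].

2

CA = [[2, 1]]
Observability matrix O = [C; CA] = [[-1, 0], [2, 1]]
det(O) = (-1)·1 - 0·2 = -1 - 0 = -1 ≠ 0, so rank(O) = 2.
rank(O) = 2 = n, so the pair (A, C) is completely observable.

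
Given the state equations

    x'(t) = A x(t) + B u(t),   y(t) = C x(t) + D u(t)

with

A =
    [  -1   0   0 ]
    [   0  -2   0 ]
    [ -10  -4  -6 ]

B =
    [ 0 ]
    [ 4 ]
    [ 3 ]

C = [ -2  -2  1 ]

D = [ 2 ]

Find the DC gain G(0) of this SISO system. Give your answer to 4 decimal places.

-2.8333

G(0) = C(-A)^{-1}B + D = -C A^{-1} B + D.
det A = -12, so A^{-1} = (1/-12)·adj(A) = [[-1, 0, 0], [0, -1/2, 0], [5/3, 1/3, -1/6]]
A^{-1} B = [0, -2, 5/6]^T
C A^{-1} B = 29/6
G(0) = D - C A^{-1} B = 2 - (29/6) = -17/6 ≈ -2.8333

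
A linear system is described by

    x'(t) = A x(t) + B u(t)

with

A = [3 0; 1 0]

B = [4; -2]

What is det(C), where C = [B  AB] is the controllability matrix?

AB = [[12], [4]]
Controllability matrix C = [B  AB] = [[4, 12], [-2, 4]]
det(C) = 4·4 - 12·(-2) = 16 - (-24) = 40
Since det(C) ≠ 0, rank(C) = 2 and the system is completely controllable.

40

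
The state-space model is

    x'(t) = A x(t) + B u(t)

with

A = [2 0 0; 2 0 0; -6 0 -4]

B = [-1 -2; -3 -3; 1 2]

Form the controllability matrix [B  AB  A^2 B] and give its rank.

AB = [[-2, -4], [-2, -4], [2, 4]]
A^2B = [[-4, -8], [-4, -8], [4, 8]]
Controllability matrix C = [B  AB  A^2B] = [[-1, -2, -2, -4, -4, -8], [-3, -3, -2, -4, -4, -8], [1, 2, 2, 4, 4, 8]]
The rows r1, r2, r3 of C are linearly dependent: r1 + r3 = 0 (check each entry), so rank(C) ≤ 2.
The 2×2 minor from rows 1, 2, columns 1, 2 is (-1)·(-3) - (-2)·(-3) = 3 - 6 = -3 ≠ 0, so rank(C) = 2.
rank(C) = 2 < n = 3, so the pair (A, B) is not completely controllable.

2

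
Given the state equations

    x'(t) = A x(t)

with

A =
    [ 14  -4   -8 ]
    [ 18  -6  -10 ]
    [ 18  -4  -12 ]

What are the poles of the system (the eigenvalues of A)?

-4, -2, 2

det(sI - A) = s^3 - (tr A)s^2 + (M11 + M22 + M33)s - det A, where Mii is the 2×2 principal minor of A obtained by deleting row i and column i.
tr A = 14 + (-6) + (-12) = -4; M11 = (-6)·(-12) - (-10)·(-4) = 72 - 40 = 32; M22 = 14·(-12) - (-8)·18 = -168 - (-144) = -24; M33 = 14·(-6) - (-4)·18 = -84 - (-72) = -12; sum of minors = -4.
det A = 14·((-6)·(-12) - (-10)·(-4)) - (-4)·(18·(-12) - (-10)·18) + (-8)·(18·(-4) - (-6)·18) = 14·32 - (-4)·(-36) + (-8)·36 = 16.
So p(s) = det(sI - A) = s^3 + 4s^2 - 4s - 16.
Rational-root test: any integer root divides -16. Testing small divisors, s = -2 works: p(-2) = -8 + 16 + 8 + (-16) = 0, so (s + 2) is a factor.
Dividing, p(s) = (s + 2)(s^2 + 2s - 8).
Factor s^2 + 2s - 8: two numbers with sum -2 and product -8 are 2 and -4, so s^2 + 2s - 8 = (s - 2)(s + 4).
Hence p(s) = (s - 2) (s + 2) (s + 4), with roots -4, -2, 2.
At least one eigenvalue has non-negative real part, so the system is not asymptotically stable.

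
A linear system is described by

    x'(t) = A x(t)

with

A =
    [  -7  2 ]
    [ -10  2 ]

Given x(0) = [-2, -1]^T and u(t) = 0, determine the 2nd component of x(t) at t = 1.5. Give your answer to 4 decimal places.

det(sI - A) = s^2 - (tr A)s + det A, with tr A = (-7) + 2 = -5 and det A = (-7)·2 - 2·(-10) = -14 - (-20) = 6.
So p(s) = det(sI - A) = s^2 + 5s + 6.
Factor s^2 + 5s + 6: two numbers with sum -5 and product 6 are -2 and -3, so s^2 + 5s + 6 = (s + 2)(s + 3).
Hence p(s) = (s + 2) (s + 3), with roots -3, -2.
The eigenvalues -3, -2 are distinct and real, so A is diagonalisable and x(t) = e^{At} x(0) = V diag(e^{λ_i t}) V^{-1} x(0), where the columns of V are the eigenvectors.
λ = -3: A - (-3)I = [[-4, 2], [-10, 5]]. Row 1 gives (-4)·v1 + 2·v2 = 0, so take v_1 = [1, 2]^T.
λ = -2: A - (-2)I = [[-5, 2], [-10, 4]]. Row 1 gives (-5)·v1 + 2·v2 = 0, so take v_2 = [2, 5]^T.
V = [v_1 v_2] = [[1, 2], [2, 5]] has det V = 1, so V^{-1} = adj(V)/det V = [[5, -2], [-2, 1]].
Modal coordinates z(0) = V^{-1} x(0): 5·(-2) + (-2)·(-1) = -8; (-2)·(-2) + 1·(-1) = 3; so z(0) = [-8, 3]^T.
x_2(t) = Σ_i (v_i)_2 · z_i(0) · e^{λ_i t} (row 2 of V times the modal terms).
x_2(1.5) = 2·(-8)·e^{-3·1.5} + 5·3·e^{-2·1.5} = (-16)·0.011109 + 15·0.049787 = 0.5691.

0.5691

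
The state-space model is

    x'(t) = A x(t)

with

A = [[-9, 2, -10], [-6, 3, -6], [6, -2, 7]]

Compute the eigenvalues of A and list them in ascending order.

-3, 1, 3

det(sI - A) = s^3 - (tr A)s^2 + (M11 + M22 + M33)s - det A, where Mii is the 2×2 principal minor of A obtained by deleting row i and column i.
tr A = (-9) + 3 + 7 = 1; M11 = 3·7 - (-6)·(-2) = 21 - 12 = 9; M22 = (-9)·7 - (-10)·6 = -63 - (-60) = -3; M33 = (-9)·3 - 2·(-6) = -27 - (-12) = -15; sum of minors = -9.
det A = (-9)·(3·7 - (-6)·(-2)) - 2·((-6)·7 - (-6)·6) + (-10)·((-6)·(-2) - 3·6) = (-9)·9 - 2·(-6) + (-10)·(-6) = -9.
So p(s) = det(sI - A) = s^3 - s^2 - 9s + 9.
Rational-root test: any integer root divides 9. Testing small divisors, s = 1 works: p(1) = 1 + (-1) + (-9) + 9 = 0, so (s - 1) is a factor.
Dividing, p(s) = (s - 1)(s^2 - 9).
Factor s^2 - 9: two numbers with sum 0 and product -9 are 3 and -3, so s^2 - 9 = (s - 3)(s + 3).
Hence p(s) = (s - 3) (s - 1) (s + 3), with roots -3, 1, 3.
At least one eigenvalue has non-negative real part, so the system is not asymptotically stable.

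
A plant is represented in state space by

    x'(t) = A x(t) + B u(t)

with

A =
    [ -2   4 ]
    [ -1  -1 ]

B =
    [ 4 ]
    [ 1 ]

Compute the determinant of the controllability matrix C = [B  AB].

-16

AB = [[-4], [-5]]
Controllability matrix C = [B  AB] = [[4, -4], [1, -5]]
det(C) = 4·(-5) - (-4)·1 = -20 - (-4) = -16
Since det(C) ≠ 0, rank(C) = 2 and the system is completely controllable.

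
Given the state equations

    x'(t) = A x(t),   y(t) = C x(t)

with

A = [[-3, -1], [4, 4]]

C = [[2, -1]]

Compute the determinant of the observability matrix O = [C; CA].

CA = [[-10, -6]]
Observability matrix O = [C; CA] = [[2, -1], [-10, -6]]
det(O) = 2·(-6) - (-1)·(-10) = -12 - 10 = -22
Since det(O) ≠ 0, rank(O) = 2 and the system is completely observable.

-22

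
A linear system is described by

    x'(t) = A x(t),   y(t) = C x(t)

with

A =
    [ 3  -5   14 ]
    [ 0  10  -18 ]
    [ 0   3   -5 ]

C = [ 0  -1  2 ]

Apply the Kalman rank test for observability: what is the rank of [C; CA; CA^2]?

CA = [[0, -4, 8]]
CA^2 = [[0, -16, 32]]
Observability matrix O = [C; CA; CA^2] = [[0, -1, 2], [0, -4, 8], [0, -16, 32]]
Every row of O is a scalar multiple of row 1 = [0, -1, 2] (multipliers 1, 4, 16), so the rows span a one-dimensional space.
O ≠ 0, hence rank(O) = 1.
rank(O) = 1 < n = 3, so the pair (A, C) is not completely observable.

1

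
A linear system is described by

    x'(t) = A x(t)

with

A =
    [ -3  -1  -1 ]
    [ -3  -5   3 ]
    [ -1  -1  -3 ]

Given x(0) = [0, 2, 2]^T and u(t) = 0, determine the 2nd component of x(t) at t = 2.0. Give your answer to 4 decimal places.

det(sI - A) = s^3 - (tr A)s^2 + (M11 + M22 + M33)s - det A, where Mii is the 2×2 principal minor of A obtained by deleting row i and column i.
tr A = (-3) + (-5) + (-3) = -11; M11 = (-5)·(-3) - 3·(-1) = 15 - (-3) = 18; M22 = (-3)·(-3) - (-1)·(-1) = 9 - 1 = 8; M33 = (-3)·(-5) - (-1)·(-3) = 15 - 3 = 12; sum of minors = 38.
det A = (-3)·((-5)·(-3) - 3·(-1)) - (-1)·((-3)·(-3) - 3·(-1)) + (-1)·((-3)·(-1) - (-5)·(-1)) = (-3)·18 - (-1)·12 + (-1)·(-2) = -40.
So p(s) = det(sI - A) = s^3 + 11s^2 + 38s + 40.
Rational-root test: any integer root divides 40. Testing small divisors, s = -2 works: p(-2) = -8 + 44 + (-76) + 40 = 0, so (s + 2) is a factor.
Dividing, p(s) = (s + 2)(s^2 + 9s + 20).
Factor s^2 + 9s + 20: two numbers with sum -9 and product 20 are -4 and -5, so s^2 + 9s + 20 = (s + 4)(s + 5).
Hence p(s) = (s + 2) (s + 4) (s + 5), with roots -5, -4, -2.
The eigenvalues -5, -4, -2 are distinct and real, so A is diagonalisable and x(t) = e^{At} x(0) = V diag(e^{λ_i t}) V^{-1} x(0), where the columns of V are the eigenvectors.
λ = -5: A - (-5)I = [[2, -1, -1], [-3, 0, 3], [-1, -1, 2]]. v must be orthogonal to every row; (row 1) × (row 2) = [-3, -3, -3], so take v_1 = [1, 1, 1]^T.
λ = -4: A - (-4)I = [[1, -1, -1], [-3, -1, 3], [-1, -1, 1]]. v must be orthogonal to every row; (row 1) × (row 2) = [-4, 0, -4], so take v_2 = [-1, 0, -1]^T.
λ = -2: A - (-2)I = [[-1, -1, -1], [-3, -3, 3], [-1, -1, -1]]. v must be orthogonal to every row; (row 1) × (row 2) = [-6, 6, 0], so take v_3 = [-1, 1, 0]^T.
V = [v_1 v_2 v_3] = [[1, -1, -1], [1, 0, 1], [1, -1, 0]] has det V = 1, so V^{-1} = adj(V)/det V = [[1, 1, -1], [1, 1, -2], [-1, 0, 1]].
Modal coordinates z(0) = V^{-1} x(0): 1·0 + 1·2 + (-1)·2 = 0; 1·0 + 1·2 + (-2)·2 = -2; (-1)·0 + 0·2 + 1·2 = 2; so z(0) = [0, -2, 2]^T.
x_2(t) = Σ_i (v_i)_2 · z_i(0) · e^{λ_i t} (row 2 of V times the modal terms).
x_2(2.0) = 1·0·e^{-5·2.0} + 0·(-2)·e^{-4·2.0} + 1·2·e^{-2·2.0} = 0·0.000045 + 0·0.000335 + 2·0.018316 = 0.0366.

0.0366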